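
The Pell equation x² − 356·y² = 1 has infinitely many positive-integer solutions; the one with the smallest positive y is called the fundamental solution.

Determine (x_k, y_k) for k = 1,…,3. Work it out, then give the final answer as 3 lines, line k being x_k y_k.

500001 26500
500002000001 26500053000
500003000004500001 26500106000079500

√356 → a₀=18, period (1,6,1,1,2,…,6,1,36); ℓ=14 even so k=13
a_0=18:  p_0=18·1+0=18,  q_0=18·0+1=1
…
a_2=6:  p_2=6·19+18=132,  q_2=6·1+1=7
a_3=1:  p_3=1·132+19=151,  q_3=1·7+1=8
…
a_5=2:  p_5=2·283+151=717,  q_5=2·15+8=38
…
a_7=8:  p_7=8·1000+717=8717,  q_7=8·53+38=462
a_8=1:  p_8=1·8717+1000=9717,  q_8=1·462+53=515
…
a_10=1:  p_10=1·28151+9717=37868,  q_10=1·1492+515=2007
…
a_12=6:  p_12=6·66019+37868=433982,  q_12=6·3499+2007=23001
a_13=1:  p_13=1·433982+66019=500001,  q_13=1·23001+3499=26500
(x₁, y₁) = (500001, 26500);  500001² − 356·26500² = 1 ✓
(x_2, y_2) = (500001·500001 + 356·26500·26500, 500001·26500 + 26500·500001) = (500002000001, 26500053000)
(x_3, y_3) = (500001·500002000001 + 356·26500·26500053000, 500001·26500053000 + 26500·500002000001) = (500003000004500001, 26500106000079500)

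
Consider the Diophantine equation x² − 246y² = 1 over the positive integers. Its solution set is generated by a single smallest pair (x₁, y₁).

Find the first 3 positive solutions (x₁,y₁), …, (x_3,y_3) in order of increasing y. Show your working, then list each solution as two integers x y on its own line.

√246 → a₀=15, period (1,2,5,1,14,1,5,2,1,30); ℓ=10 even so k=9
k=0  a_k=15  p_k/q_k = 15/1
…
k=2  a_k=2  p_k/q_k = 47/3
k=3  a_k=5  p_k/q_k = 251/16
…
k=5  a_k=14  p_k/q_k = 4423/282
k=6  a_k=1  p_k/q_k = 4721/301
…
k=8  a_k=2  p_k/q_k = 60777/3875
k=9  a_k=1  p_k/q_k = 88805/5662
(x₁, y₁) = (88805, 5662);  88805² − 246·5662² = 1 ✓
(88805+5662√246)^2 = 15772656049 + 1005627820√246
(88805+5662√246)^3 = 2801381440774085 + 178609557104538√246

88805 5662
15772656049 1005627820
2801381440774085 178609557104538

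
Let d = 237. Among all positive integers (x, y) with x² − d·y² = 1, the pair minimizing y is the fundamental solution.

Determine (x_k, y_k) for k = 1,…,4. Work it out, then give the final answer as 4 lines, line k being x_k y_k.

228151 14820
104105757601 6762395640
47503665404623351 3085694655308460
21676017531356338550401 1408008642599798519280

d=237: √d = [15; 2,1,1,7,10,7,1,1,2,30] (ℓ=10, even), read p_9/q_9
k=0  a_k=15  p_k/q_k = 15/1
k=1  a_k=2  p_k/q_k = 31/2
…
k=3  a_k=1  p_k/q_k = 77/5
…
k=5  a_k=10  p_k/q_k = 5927/385
k=6  a_k=7  p_k/q_k = 42074/2733
k=7  a_k=1  p_k/q_k = 48001/3118
k=8  a_k=1  p_k/q_k = 90075/5851
k=9  a_k=2  p_k/q_k = 228151/14820
→ (228151, 14820).  Check: 228151²=52052878801, 237·14820²=52052878800, difference 1.
(228151+14820√237)^2 = 104105757601 + 6762395640√237
(228151+14820√237)^3 = 47503665404623351 + 3085694655308460√237
(228151+14820√237)^4 = 21676017531356338550401 + 1408008642599798519280√237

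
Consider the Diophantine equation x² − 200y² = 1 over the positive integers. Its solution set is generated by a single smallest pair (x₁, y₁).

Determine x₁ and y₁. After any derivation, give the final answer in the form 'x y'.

d=200: √d = [14; 7,28] (ℓ=2, even), read p_1/q_1
k=0  a_k=14  p_k/q_k = 14/1
k=1  a_k=7  p_k/q_k = 99/7
→ (99, 7).  Check: 99²=9801, 200·7²=9800, difference 1.

99 7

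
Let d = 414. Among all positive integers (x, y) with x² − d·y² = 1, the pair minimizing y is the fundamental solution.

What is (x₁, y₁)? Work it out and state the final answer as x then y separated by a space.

24335 1196

√414 = [20; 2,1,7,2,7,1,2,40, …], period ℓ=8 (even) → k=7
k=0  a_k=20  p_k/q_k = 20/1
k=1  a_k=2  p_k/q_k = 41/2
k=2  a_k=1  p_k/q_k = 61/3
…
k=4  a_k=2  p_k/q_k = 997/49
…
k=6  a_k=1  p_k/q_k = 8444/415
k=7  a_k=2  p_k/q_k = 24335/1196
(x₁, y₁) = (24335, 1196);  24335² − 414·1196² = 1 ✓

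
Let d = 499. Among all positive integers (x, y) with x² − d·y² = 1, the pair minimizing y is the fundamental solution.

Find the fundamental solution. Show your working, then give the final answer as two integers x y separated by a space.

d=499: √d = [22; 2,1,21,1,2,44] (ℓ=6, even), read p_5/q_5
i=0: a=22 ⇒ p=22, q=1
…
i=2: a=1 ⇒ p=67, q=3
…
i=4: a=1 ⇒ p=1519, q=68
i=5: a=2 ⇒ p=4490, q=201
fundamental: x₁=4490, y₁=201  (since 20160100 − 499·40401 = 1)

4490 201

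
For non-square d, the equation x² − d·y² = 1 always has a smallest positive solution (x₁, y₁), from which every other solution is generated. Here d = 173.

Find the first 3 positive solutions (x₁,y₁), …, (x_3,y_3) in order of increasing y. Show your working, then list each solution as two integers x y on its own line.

√173 = [13; 6,1,1,6,26, …], period ℓ=5 (odd) → k=9
a_0=13:  p_0=13·1+0=13,  q_0=13·0+1=1
…
a_2=1:  p_2=1·79+13=92,  q_2=1·6+1=7
a_3=1:  p_3=1·92+79=171,  q_3=1·7+6=13
…
a_5=26:  p_5=26·1118+171=29239,  q_5=26·85+13=2223
a_6=6:  p_6=6·29239+1118=176552,  q_6=6·2223+85=13423
a_7=1:  p_7=1·176552+29239=205791,  q_7=1·13423+2223=15646
a_8=1:  p_8=1·205791+176552=382343,  q_8=1·15646+13423=29069
a_9=6:  p_9=6·382343+205791=2499849,  q_9=6·29069+15646=190060
fundamental: x₁=2499849, y₁=190060  (since 6249245022801 − 173·36122803600 = 1)
(2499849+190060√173)^2 = 12498490045601 + 950242601880√173
(2499849+190060√173)^3 = 62488675684008728649 + 4750926036134042180√173

2499849 190060
12498490045601 950242601880
62488675684008728649 4750926036134042180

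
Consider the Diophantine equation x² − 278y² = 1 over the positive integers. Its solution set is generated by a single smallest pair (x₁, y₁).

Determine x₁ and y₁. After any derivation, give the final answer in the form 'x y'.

d=278: √d = [16; 1,2,16,2,1,32] (ℓ=6, even), read p_5/q_5
k=0  a_k=16  p_k/q_k = 16/1
…
k=4  a_k=2  p_k/q_k = 1684/101
k=5  a_k=1  p_k/q_k = 2501/150
→ (2501, 150).  Check: 2501²=6255001, 278·150²=6255000, difference 1.

2501 150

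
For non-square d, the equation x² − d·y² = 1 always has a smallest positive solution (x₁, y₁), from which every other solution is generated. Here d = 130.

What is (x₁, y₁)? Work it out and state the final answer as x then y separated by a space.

[11; 2,2,22] for √130; ℓ=3 ⇒ convergent index 5
step 0: (11, 1)  from 11·(1,0) + (0,1)
…
step 3: (1277, 112)  from 22·(57,5) + (23,2)
step 4: (2611, 229)  from 2·(1277,112) + (57,5)
step 5: (6499, 570)  from 2·(2611,229) + (1277,112)
→ (6499, 570).  Check: 6499²=42237001, 130·570²=42237000, difference 1.

6499 570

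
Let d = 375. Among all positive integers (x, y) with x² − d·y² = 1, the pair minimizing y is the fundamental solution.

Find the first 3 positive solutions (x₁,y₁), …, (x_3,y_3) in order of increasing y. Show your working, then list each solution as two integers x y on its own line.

d=375: √d = [19; 2,1,2,1,5,1,2,1,2,38] (ℓ=10, even), read p_9/q_9
i=0: a=19 ⇒ p=19, q=1
i=1: a=2 ⇒ p=39, q=2
…
i=3: a=2 ⇒ p=155, q=8
i=4: a=1 ⇒ p=213, q=11
i=5: a=5 ⇒ p=1220, q=63
i=6: a=1 ⇒ p=1433, q=74
…
i=8: a=1 ⇒ p=5519, q=285
i=9: a=2 ⇒ p=15124, q=781
→ (15124, 781).  Check: 15124²=228735376, 375·781²=228735375, difference 1.
k=2:  x_2 = 15124·15124+375·781·781 = 457470751,  y_2 = 15124·781+781·15124 = 23623688
k=3:  x_3 = 15124·457470751+375·781·23623688 = 13837575261124,  y_3 = 15124·23623688+781·457470751 = 714569313843

15124 781
457470751 23623688
13837575261124 714569313843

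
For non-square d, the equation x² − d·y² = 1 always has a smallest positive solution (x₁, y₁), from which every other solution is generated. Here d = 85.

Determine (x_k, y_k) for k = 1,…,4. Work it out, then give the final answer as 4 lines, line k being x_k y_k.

285769 30996
163327842721 17715391848
93348068572789129 10125019625991228
53351968415791425367681 5786833466982059076816

√85 → a₀=9, period (4,1,1,4,18); ℓ=5 odd so k=9
i=0: a=9 ⇒ p=9, q=1
i=1: a=4 ⇒ p=37, q=4
i=2: a=1 ⇒ p=46, q=5
i=3: a=1 ⇒ p=83, q=9
i=4: a=4 ⇒ p=378, q=41
…
i=6: a=4 ⇒ p=27926, q=3029
i=7: a=1 ⇒ p=34813, q=3776
i=8: a=1 ⇒ p=62739, q=6805
i=9: a=4 ⇒ p=285769, q=30996
fundamental: x₁=285769, y₁=30996  (since 81663921361 − 85·960752016 = 1)
n=2: (285769,30996)∘(285769,30996) = (285769·285769+85·30996·30996, 285769·30996+30996·285769) = (163327842721,17715391848)
n=3: (163327842721,17715391848)∘(285769,30996) = (285769·163327842721+85·30996·17715391848, 285769·17715391848+30996·163327842721) = (93348068572789129,10125019625991228)
n=4: (93348068572789129,10125019625991228)∘(285769,30996) = (285769·93348068572789129+85·30996·10125019625991228, 285769·10125019625991228+30996·93348068572789129) = (53351968415791425367681,5786833466982059076816)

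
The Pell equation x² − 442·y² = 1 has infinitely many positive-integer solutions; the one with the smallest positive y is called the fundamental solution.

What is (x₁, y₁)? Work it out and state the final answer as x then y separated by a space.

d=442: √d = [21; 42] (ℓ=1, odd), read p_1/q_1
step 0: (21, 1)  from 21·(1,0) + (0,1)
step 1: (883, 42)  from 42·(21,1) + (1,0)
→ (883, 42).  Check: 883²=779689, 442·42²=779688, difference 1.

883 42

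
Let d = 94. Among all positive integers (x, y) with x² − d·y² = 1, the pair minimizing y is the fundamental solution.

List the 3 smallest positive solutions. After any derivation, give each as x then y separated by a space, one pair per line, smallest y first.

d=94: √d = [9; 1,2,3,1,1,…,2,1,18] (ℓ=16, even), read p_15/q_15
i=0: a=9 ⇒ p=9, q=1
…
i=3: a=3 ⇒ p=97, q=10
i=4: a=1 ⇒ p=126, q=13
…
i=6: a=5 ⇒ p=1241, q=128
i=7: a=1 ⇒ p=1464, q=151
i=8: a=8 ⇒ p=12953, q=1336
i=9: a=1 ⇒ p=14417, q=1487
i=10: a=5 ⇒ p=85038, q=8771
…
i=12: a=1 ⇒ p=184493, q=19029
i=13: a=3 ⇒ p=652934, q=67345
i=14: a=2 ⇒ p=1490361, q=153719
i=15: a=1 ⇒ p=2143295, q=221064
fundamental: x₁=2143295, y₁=221064  (since 4593713457025 − 94·48869292096 = 1)
(x_2, y_2) = (2143295·2143295 + 94·221064·221064, 2143295·221064 + 221064·2143295) = (9187426914049, 947610731760)
(x_3, y_3) = (2143295·9187426914049 + 94·221064·947610731760, 2143295·947610731760 + 221064·9187426914049) = (39382732335491159615, 4062018686654877336)

2143295 221064
9187426914049 947610731760
39382732335491159615 4062018686654877336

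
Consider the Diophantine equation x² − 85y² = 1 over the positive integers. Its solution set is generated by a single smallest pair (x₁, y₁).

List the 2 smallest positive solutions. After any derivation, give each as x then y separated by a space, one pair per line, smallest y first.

285769 30996
163327842721 17715391848

[9; 4,1,1,4,18] for √85; ℓ=5 ⇒ convergent index 9
i=0: a=9 ⇒ p=9, q=1
…
i=3: a=1 ⇒ p=83, q=9
i=4: a=4 ⇒ p=378, q=41
i=5: a=18 ⇒ p=6887, q=747
…
i=7: a=1 ⇒ p=34813, q=3776
i=8: a=1 ⇒ p=62739, q=6805
i=9: a=4 ⇒ p=285769, q=30996
(x₁, y₁) = (285769, 30996);  285769² − 85·30996² = 1 ✓
k=2:  x_2 = 285769·285769+85·30996·30996 = 163327842721,  y_2 = 285769·30996+30996·285769 = 17715391848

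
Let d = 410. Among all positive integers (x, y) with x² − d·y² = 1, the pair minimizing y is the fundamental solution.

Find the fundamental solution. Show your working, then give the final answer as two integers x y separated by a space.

81 4

√410 = [20; 4,40, …], period ℓ=2 (even) → k=1
k=0  a_k=20  p_k/q_k = 20/1
k=1  a_k=4  p_k/q_k = 81/4
→ (81, 4).  Check: 81²=6561, 410·4²=6560, difference 1.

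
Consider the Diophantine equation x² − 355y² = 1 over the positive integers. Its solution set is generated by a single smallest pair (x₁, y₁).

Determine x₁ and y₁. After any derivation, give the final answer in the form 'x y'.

954809 50676

[18; 1,5,3,3,1,6,1,3,3,5,1,36] for √355; ℓ=12 ⇒ convergent index 11
step 0: (18, 1)  from 18·(1,0) + (0,1)
…
step 2: (113, 6)  from 5·(19,1) + (18,1)
step 3: (358, 19)  from 3·(113,6) + (19,1)
step 4: (1187, 63)  from 3·(358,19) + (113,6)
step 5: (1545, 82)  from 1·(1187,63) + (358,19)
step 6: (10457, 555)  from 6·(1545,82) + (1187,63)
step 7: (12002, 637)  from 1·(10457,555) + (1545,82)
step 8: (46463, 2466)  from 3·(12002,637) + (10457,555)
step 9: (151391, 8035)  from 3·(46463,2466) + (12002,637)
step 10: (803418, 42641)  from 5·(151391,8035) + (46463,2466)
step 11: (954809, 50676)  from 1·(803418,42641) + (151391,8035)
→ (954809, 50676).  Check: 954809²=911660226481, 355·50676²=911660226480, difference 1.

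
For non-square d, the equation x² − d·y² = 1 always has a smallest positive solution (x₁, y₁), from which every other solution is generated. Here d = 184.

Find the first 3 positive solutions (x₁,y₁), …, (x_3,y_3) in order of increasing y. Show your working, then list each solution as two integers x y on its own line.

√184 = [13; 1,1,3,2,1,2,1,2,3,1,1,26, …], period ℓ=12 (even) → k=11
i=0: a=13 ⇒ p=13, q=1
…
i=2: a=1 ⇒ p=27, q=2
i=3: a=3 ⇒ p=95, q=7
i=4: a=2 ⇒ p=217, q=16
i=5: a=1 ⇒ p=312, q=23
i=6: a=2 ⇒ p=841, q=62
i=7: a=1 ⇒ p=1153, q=85
…
i=9: a=3 ⇒ p=10594, q=781
i=10: a=1 ⇒ p=13741, q=1013
i=11: a=1 ⇒ p=24335, q=1794
→ (24335, 1794).  Check: 24335²=592192225, 184·1794²=592192224, difference 1.
(x_2, y_2) = (24335·24335 + 184·1794·1794, 24335·1794 + 1794·24335) = (1184384449, 87313980)
(x_3, y_3) = (24335·1184384449 + 184·1794·87313980, 24335·87313980 + 1794·1184384449) = (57643991108495, 4249571404806)

24335 1794
1184384449 87313980
57643991108495 4249571404806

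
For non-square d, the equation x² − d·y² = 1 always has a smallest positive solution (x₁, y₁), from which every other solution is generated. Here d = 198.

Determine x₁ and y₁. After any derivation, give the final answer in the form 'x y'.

√198 = [14; 14,28, …], period ℓ=2 (even) → k=1
i=0: a=14 ⇒ p=14, q=1
i=1: a=14 ⇒ p=197, q=14
fundamental: x₁=197, y₁=14  (since 38809 − 198·196 = 1)

197 14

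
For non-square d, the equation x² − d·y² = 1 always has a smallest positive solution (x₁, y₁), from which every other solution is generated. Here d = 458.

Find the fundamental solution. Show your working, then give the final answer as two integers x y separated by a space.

√458 = [21; 2,2,42, …], period ℓ=3 (odd) → k=5
step 0: (21, 1)  from 21·(1,0) + (0,1)
step 1: (43, 2)  from 2·(21,1) + (1,0)
…
step 3: (4537, 212)  from 42·(107,5) + (43,2)
step 4: (9181, 429)  from 2·(4537,212) + (107,5)
step 5: (22899, 1070)  from 2·(9181,429) + (4537,212)
fundamental: x₁=22899, y₁=1070  (since 524364201 − 458·1144900 = 1)

22899 1070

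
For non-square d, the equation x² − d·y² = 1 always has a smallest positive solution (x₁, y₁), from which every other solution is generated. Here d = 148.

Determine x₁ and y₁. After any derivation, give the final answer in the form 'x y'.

73 6

√148 → a₀=12, period (6,24); ℓ=2 even so k=1
i=0: a=12 ⇒ p=12, q=1
i=1: a=6 ⇒ p=73, q=6
→ (73, 6).  Check: 73²=5329, 148·6²=5328, difference 1.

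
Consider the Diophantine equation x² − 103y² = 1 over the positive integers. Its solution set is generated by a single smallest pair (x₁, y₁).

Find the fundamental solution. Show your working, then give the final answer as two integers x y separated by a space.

227528 22419

d=103: √d = [10; 6,1,2,1,1,9,1,1,2,1,6,20] (ℓ=12, even), read p_11/q_11
k=0  a_k=10  p_k/q_k = 10/1
…
k=2  a_k=1  p_k/q_k = 71/7
k=3  a_k=2  p_k/q_k = 203/20
k=4  a_k=1  p_k/q_k = 274/27
k=5  a_k=1  p_k/q_k = 477/47
k=6  a_k=9  p_k/q_k = 4567/450
…
k=8  a_k=1  p_k/q_k = 9611/947
k=9  a_k=2  p_k/q_k = 24266/2391
k=10  a_k=1  p_k/q_k = 33877/3338
k=11  a_k=6  p_k/q_k = 227528/22419
fundamental: x₁=227528, y₁=22419  (since 51768990784 − 103·502611561 = 1)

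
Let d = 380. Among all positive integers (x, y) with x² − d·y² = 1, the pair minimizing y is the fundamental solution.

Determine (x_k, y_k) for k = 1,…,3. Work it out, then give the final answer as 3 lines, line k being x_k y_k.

39 2
3041 156
237159 12166

√380 → a₀=19, period (2,38); ℓ=2 even so k=1
a_0=19:  p_0=19·1+0=19,  q_0=19·0+1=1
a_1=2:  p_1=2·19+1=39,  q_1=2·1+0=2
→ (39, 2).  Check: 39²=1521, 380·2²=1520, difference 1.
n=2: (39,2)∘(39,2) = (39·39+380·2·2, 39·2+2·39) = (3041,156)
n=3: (3041,156)∘(39,2) = (39·3041+380·2·156, 39·156+2·3041) = (237159,12166)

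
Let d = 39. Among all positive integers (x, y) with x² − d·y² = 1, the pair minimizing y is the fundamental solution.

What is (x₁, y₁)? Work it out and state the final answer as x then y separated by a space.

d=39: √d = [6; 4,12] (ℓ=2, even), read p_1/q_1
a_0=6:  p_0=6·1+0=6,  q_0=6·0+1=1
a_1=4:  p_1=4·6+1=25,  q_1=4·1+0=4
fundamental: x₁=25, y₁=4  (since 625 − 39·16 = 1)

25 4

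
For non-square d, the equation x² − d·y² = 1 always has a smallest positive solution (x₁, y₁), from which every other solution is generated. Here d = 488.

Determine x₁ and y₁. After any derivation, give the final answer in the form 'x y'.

243 11

√488 → a₀=22, period (11,44); ℓ=2 even so k=1
k=0  a_k=22  p_k/q_k = 22/1
k=1  a_k=11  p_k/q_k = 243/11
(x₁, y₁) = (243, 11);  243² − 488·11² = 1 ✓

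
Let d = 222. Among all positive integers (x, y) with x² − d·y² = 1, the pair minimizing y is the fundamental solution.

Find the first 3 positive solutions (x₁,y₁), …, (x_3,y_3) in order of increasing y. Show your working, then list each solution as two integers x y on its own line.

149 10
44401 2980
13231349 888030

√222 = [14; 1,8,1,28, …], period ℓ=4 (even) → k=3
a_0=14:  p_0=14·1+0=14,  q_0=14·0+1=1
…
a_2=8:  p_2=8·15+14=134,  q_2=8·1+1=9
a_3=1:  p_3=1·134+15=149,  q_3=1·9+1=10
→ (149, 10).  Check: 149²=22201, 222·10²=22200, difference 1.
(149+10√222)^2 = 44401 + 2980√222
(149+10√222)^3 = 13231349 + 888030√222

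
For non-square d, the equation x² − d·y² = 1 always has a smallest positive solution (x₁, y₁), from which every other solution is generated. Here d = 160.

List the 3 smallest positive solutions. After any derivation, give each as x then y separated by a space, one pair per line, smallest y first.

721 57
1039681 82194
1499219281 118523691

√160 → a₀=12, period (1,1,1,5,1,1,1,24); ℓ=8 even so k=7
a_0=12:  p_0=12·1+0=12,  q_0=12·0+1=1
a_1=1:  p_1=1·12+1=13,  q_1=1·1+0=1
a_2=1:  p_2=1·13+12=25,  q_2=1·1+1=2
a_3=1:  p_3=1·25+13=38,  q_3=1·2+1=3
a_4=5:  p_4=5·38+25=215,  q_4=5·3+2=17
a_5=1:  p_5=1·215+38=253,  q_5=1·17+3=20
a_6=1:  p_6=1·253+215=468,  q_6=1·20+17=37
a_7=1:  p_7=1·468+253=721,  q_7=1·37+20=57
(x₁, y₁) = (721, 57);  721² − 160·57² = 1 ✓
(721+57√160)^2 = 1039681 + 82194√160
(721+57√160)^3 = 1499219281 + 118523691√160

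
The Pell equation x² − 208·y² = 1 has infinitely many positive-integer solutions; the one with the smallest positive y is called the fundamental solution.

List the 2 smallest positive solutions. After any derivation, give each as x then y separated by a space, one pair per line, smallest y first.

649 45
842401 58410

√208 → a₀=14, period (2,2,1,2,2,28); ℓ=6 even so k=5
i=0: a=14 ⇒ p=14, q=1
…
i=2: a=2 ⇒ p=72, q=5
…
i=4: a=2 ⇒ p=274, q=19
i=5: a=2 ⇒ p=649, q=45
(x₁, y₁) = (649, 45);  649² − 208·45² = 1 ✓
k=2:  x_2 = 649·649+208·45·45 = 842401,  y_2 = 649·45+45·649 = 58410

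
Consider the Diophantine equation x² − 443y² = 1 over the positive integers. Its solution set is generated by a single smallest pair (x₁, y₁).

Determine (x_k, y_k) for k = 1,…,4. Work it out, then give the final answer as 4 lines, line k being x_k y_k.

√443 = [21; 21,42, …], period ℓ=2 (even) → k=1
i=0: a=21 ⇒ p=21, q=1
i=1: a=21 ⇒ p=442, q=21
→ (442, 21).  Check: 442²=195364, 443·21²=195363, difference 1.
(442+21√443)^2 = 390727 + 18564√443
(442+21√443)^3 = 345402226 + 16410555√443
(442+21√443)^4 = 305335177057 + 14506912056√443

442 21
390727 18564
345402226 16410555
305335177057 14506912056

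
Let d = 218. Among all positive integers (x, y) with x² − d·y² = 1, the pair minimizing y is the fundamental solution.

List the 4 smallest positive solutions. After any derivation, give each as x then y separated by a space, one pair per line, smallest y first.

√218 = [14; 1,3,3,1,28, …], period ℓ=5 (odd) → k=9
i=0: a=14 ⇒ p=14, q=1
i=1: a=1 ⇒ p=15, q=1
…
i=3: a=3 ⇒ p=192, q=13
…
i=8: a=3 ⇒ p=96370, q=6527
i=9: a=1 ⇒ p=126003, q=8534
→ (126003, 8534).  Check: 126003²=15876756009, 218·8534²=15876756008, difference 1.
(x_2, y_2) = (126003·126003 + 218·8534·8534, 126003·8534 + 8534·126003) = (31753512017, 2150619204)
(x_3, y_3) = (126003·31753512017 + 218·8534·2150619204, 126003·2150619204 + 8534·31753512017) = (8002075549230099, 541968943114690)
(x_4, y_4) = (126003·8002075549230099 + 218·8534·541968943114690, 126003·541968943114690 + 8534·8002075549230099) = (2016571050827526816577, 136579425476409948936)

126003 8534
31753512017 2150619204
8002075549230099 541968943114690
2016571050827526816577 136579425476409948936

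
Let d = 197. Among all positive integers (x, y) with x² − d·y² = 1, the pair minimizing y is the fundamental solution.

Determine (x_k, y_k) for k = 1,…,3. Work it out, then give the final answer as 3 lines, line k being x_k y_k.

d=197: √d = [14; 28] (ℓ=1, odd), read p_1/q_1
step 0: (14, 1)  from 14·(1,0) + (0,1)
step 1: (393, 28)  from 28·(14,1) + (1,0)
(x₁, y₁) = (393, 28);  393² − 197·28² = 1 ✓
(393+28√197)^2 = 308897 + 22008√197
(393+28√197)^3 = 242792649 + 17298260√197

393 28
308897 22008
242792649 17298260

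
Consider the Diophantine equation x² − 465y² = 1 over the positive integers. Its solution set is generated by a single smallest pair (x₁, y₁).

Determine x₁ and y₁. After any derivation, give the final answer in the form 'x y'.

15871 736

d=465: √d = [21; 1,1,3,2,2,2,3,1,1,42] (ℓ=10, even), read p_9/q_9
k=0  a_k=21  p_k/q_k = 21/1
k=1  a_k=1  p_k/q_k = 22/1
k=2  a_k=1  p_k/q_k = 43/2
…
k=4  a_k=2  p_k/q_k = 345/16
k=5  a_k=2  p_k/q_k = 841/39
k=6  a_k=2  p_k/q_k = 2027/94
k=7  a_k=3  p_k/q_k = 6922/321
k=8  a_k=1  p_k/q_k = 8949/415
k=9  a_k=1  p_k/q_k = 15871/736
(x₁, y₁) = (15871, 736);  15871² − 465·736² = 1 ✓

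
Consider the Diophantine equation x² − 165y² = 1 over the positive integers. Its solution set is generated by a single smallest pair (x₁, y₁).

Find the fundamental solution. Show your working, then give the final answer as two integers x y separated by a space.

d=165: √d = [12; 1,5,2,5,1,24] (ℓ=6, even), read p_5/q_5
a_0=12:  p_0=12·1+0=12,  q_0=12·0+1=1
a_1=1:  p_1=1·12+1=13,  q_1=1·1+0=1
…
a_3=2:  p_3=2·77+13=167,  q_3=2·6+1=13
a_4=5:  p_4=5·167+77=912,  q_4=5·13+6=71
a_5=1:  p_5=1·912+167=1079,  q_5=1·71+13=84
→ (1079, 84).  Check: 1079²=1164241, 165·84²=1164240, difference 1.

1079 84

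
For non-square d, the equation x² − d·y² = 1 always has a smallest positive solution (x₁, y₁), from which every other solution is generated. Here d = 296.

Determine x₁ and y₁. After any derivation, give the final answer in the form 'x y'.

3699 215

d=296: √d = [17; 4,1,7,1,4,34] (ℓ=6, even), read p_5/q_5
step 0: (17, 1)  from 17·(1,0) + (0,1)
…
step 3: (671, 39)  from 7·(86,5) + (69,4)
step 4: (757, 44)  from 1·(671,39) + (86,5)
step 5: (3699, 215)  from 4·(757,44) + (671,39)
(x₁, y₁) = (3699, 215);  3699² − 296·215² = 1 ✓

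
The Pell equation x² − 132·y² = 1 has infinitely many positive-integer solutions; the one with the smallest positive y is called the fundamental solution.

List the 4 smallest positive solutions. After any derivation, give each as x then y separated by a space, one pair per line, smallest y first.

√132 → a₀=11, period (2,22); ℓ=2 even so k=1
i=0: a=11 ⇒ p=11, q=1
i=1: a=2 ⇒ p=23, q=2
(x₁, y₁) = (23, 2);  23² − 132·2² = 1 ✓
(x_2, y_2) = (23·23 + 132·2·2, 23·2 + 2·23) = (1057, 92)
(x_3, y_3) = (23·1057 + 132·2·92, 23·92 + 2·1057) = (48599, 4230)
(x_4, y_4) = (23·48599 + 132·2·4230, 23·4230 + 2·48599) = (2234497, 194488)

23 2
1057 92
48599 4230
2234497 194488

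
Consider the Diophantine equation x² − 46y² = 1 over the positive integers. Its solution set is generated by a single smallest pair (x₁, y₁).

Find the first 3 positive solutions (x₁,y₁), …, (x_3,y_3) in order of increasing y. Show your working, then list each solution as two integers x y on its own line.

24335 3588
1184384449 174627960
57643991108495 8499142809612

√46 → a₀=6, period (1,3,1,1,2,6,2,1,1,3,1,12); ℓ=12 even so k=11
k=0  a_k=6  p_k/q_k = 6/1
…
k=2  a_k=3  p_k/q_k = 27/4
…
k=4  a_k=1  p_k/q_k = 61/9
k=5  a_k=2  p_k/q_k = 156/23
k=6  a_k=6  p_k/q_k = 997/147
k=7  a_k=2  p_k/q_k = 2150/317
k=8  a_k=1  p_k/q_k = 3147/464
k=9  a_k=1  p_k/q_k = 5297/781
k=10  a_k=3  p_k/q_k = 19038/2807
k=11  a_k=1  p_k/q_k = 24335/3588
fundamental: x₁=24335, y₁=3588  (since 592192225 − 46·12873744 = 1)
k=2:  x_2 = 24335·24335+46·3588·3588 = 1184384449,  y_2 = 24335·3588+3588·24335 = 174627960
k=3:  x_3 = 24335·1184384449+46·3588·174627960 = 57643991108495,  y_3 = 24335·174627960+3588·1184384449 = 8499142809612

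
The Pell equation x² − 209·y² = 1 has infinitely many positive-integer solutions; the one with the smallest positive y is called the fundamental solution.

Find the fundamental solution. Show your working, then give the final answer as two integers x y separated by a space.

√209 → a₀=14, period (2,5,3,2,3,5,2,28); ℓ=8 even so k=7
a_0=14:  p_0=14·1+0=14,  q_0=14·0+1=1
a_1=2:  p_1=2·14+1=29,  q_1=2·1+0=2
…
a_4=2:  p_4=2·506+159=1171,  q_4=2·35+11=81
…
a_6=5:  p_6=5·4019+1171=21266,  q_6=5·278+81=1471
a_7=2:  p_7=2·21266+4019=46551,  q_7=2·1471+278=3220
→ (46551, 3220).  Check: 46551²=2166995601, 209·3220²=2166995600, difference 1.

46551 3220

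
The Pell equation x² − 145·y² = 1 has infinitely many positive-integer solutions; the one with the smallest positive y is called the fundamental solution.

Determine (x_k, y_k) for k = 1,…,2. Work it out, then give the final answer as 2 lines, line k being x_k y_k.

289 24
167041 13872

d=145: √d = [12; 24] (ℓ=1, odd), read p_1/q_1
a_0=12:  p_0=12·1+0=12,  q_0=12·0+1=1
a_1=24:  p_1=24·12+1=289,  q_1=24·1+0=24
fundamental: x₁=289, y₁=24  (since 83521 − 145·576 = 1)
k=2:  x_2 = 289·289+145·24·24 = 167041,  y_2 = 289·24+24·289 = 13872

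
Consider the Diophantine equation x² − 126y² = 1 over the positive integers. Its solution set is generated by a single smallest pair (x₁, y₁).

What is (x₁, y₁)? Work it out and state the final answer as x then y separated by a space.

449 40

√126 → a₀=11, period (4,2,4,22); ℓ=4 even so k=3
step 0: (11, 1)  from 11·(1,0) + (0,1)
…
step 2: (101, 9)  from 2·(45,4) + (11,1)
step 3: (449, 40)  from 4·(101,9) + (45,4)
fundamental: x₁=449, y₁=40  (since 201601 − 126·1600 = 1)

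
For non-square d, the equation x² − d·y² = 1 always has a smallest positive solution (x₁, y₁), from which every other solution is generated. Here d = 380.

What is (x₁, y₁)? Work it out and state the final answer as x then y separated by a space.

d=380: √d = [19; 2,38] (ℓ=2, even), read p_1/q_1
step 0: (19, 1)  from 19·(1,0) + (0,1)
step 1: (39, 2)  from 2·(19,1) + (1,0)
→ (39, 2).  Check: 39²=1521, 380·2²=1520, difference 1.

39 2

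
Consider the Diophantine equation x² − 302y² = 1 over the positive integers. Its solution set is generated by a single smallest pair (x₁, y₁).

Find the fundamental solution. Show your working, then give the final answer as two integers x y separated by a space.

4276623 246092

[17; 2,1,1,1,4,…,1,2,34] for √302; ℓ=16 ⇒ convergent index 15
k=0  a_k=17  p_k/q_k = 17/1
k=1  a_k=2  p_k/q_k = 35/2
k=2  a_k=1  p_k/q_k = 52/3
k=3  a_k=1  p_k/q_k = 87/5
k=4  a_k=1  p_k/q_k = 139/8
…
k=6  a_k=2  p_k/q_k = 1425/82
k=7  a_k=1  p_k/q_k = 2068/119
…
k=9  a_k=1  p_k/q_k = 36581/2105
…
k=11  a_k=4  p_k/q_k = 467281/26889
…
k=13  a_k=1  p_k/q_k = 1042237/59974
k=14  a_k=1  p_k/q_k = 1617193/93059
k=15  a_k=2  p_k/q_k = 4276623/246092
(x₁, y₁) = (4276623, 246092);  4276623² − 302·246092² = 1 ✓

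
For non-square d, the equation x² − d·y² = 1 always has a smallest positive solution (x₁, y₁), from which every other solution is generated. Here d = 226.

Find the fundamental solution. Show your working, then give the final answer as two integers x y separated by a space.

d=226: √d = [15; 30] (ℓ=1, odd), read p_1/q_1
k=0  a_k=15  p_k/q_k = 15/1
k=1  a_k=30  p_k/q_k = 451/30
(x₁, y₁) = (451, 30);  451² − 226·30² = 1 ✓

451 30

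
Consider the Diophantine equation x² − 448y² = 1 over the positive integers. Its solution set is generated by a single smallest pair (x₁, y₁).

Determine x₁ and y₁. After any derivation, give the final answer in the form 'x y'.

d=448: √d = [21; 6,42] (ℓ=2, even), read p_1/q_1
k=0  a_k=21  p_k/q_k = 21/1
k=1  a_k=6  p_k/q_k = 127/6
→ (127, 6).  Check: 127²=16129, 448·6²=16128, difference 1.

127 6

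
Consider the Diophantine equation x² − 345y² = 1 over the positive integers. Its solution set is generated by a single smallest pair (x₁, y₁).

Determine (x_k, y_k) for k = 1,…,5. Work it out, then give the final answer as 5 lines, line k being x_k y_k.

√345 = [18; 1,1,2,1,6,1,2,1,1,36, …], period ℓ=10 (even) → k=9
step 0: (18, 1)  from 18·(1,0) + (0,1)
step 1: (19, 1)  from 1·(18,1) + (1,0)
…
step 6: (1003, 54)  from 1·(873,47) + (130,7)
…
step 8: (3882, 209)  from 1·(2879,155) + (1003,54)
step 9: (6761, 364)  from 1·(3882,209) + (2879,155)
→ (6761, 364).  Check: 6761²=45711121, 345·364²=45711120, difference 1.
(x_2, y_2) = (6761·6761 + 345·364·364, 6761·364 + 364·6761) = (91422241, 4922008)
(x_3, y_3) = (6761·91422241 + 345·364·4922008, 6761·4922008 + 364·91422241) = (1236211536041, 66555391812)
(x_4, y_4) = (6761·1236211536041 + 345·364·66555391812, 6761·66555391812 + 364·1236211536041) = (16716052298924161, 899962003159856)
(x_5, y_5) = (6761·16716052298924161 + 345·364·899962003159856, 6761·899962003159856 + 364·16716052298924161) = (226034457949840969001, 12169286140172181020)

6761 364
91422241 4922008
1236211536041 66555391812
16716052298924161 899962003159856
226034457949840969001 12169286140172181020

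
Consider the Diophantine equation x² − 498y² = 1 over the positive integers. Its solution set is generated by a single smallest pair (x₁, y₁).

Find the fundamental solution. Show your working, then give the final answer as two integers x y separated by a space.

179777 8056

√498 → a₀=22, period (3,6,22,6,3,44); ℓ=6 even so k=5
step 0: (22, 1)  from 22·(1,0) + (0,1)
step 1: (67, 3)  from 3·(22,1) + (1,0)
step 2: (424, 19)  from 6·(67,3) + (22,1)
step 3: (9395, 421)  from 22·(424,19) + (67,3)
step 4: (56794, 2545)  from 6·(9395,421) + (424,19)
step 5: (179777, 8056)  from 3·(56794,2545) + (9395,421)
→ (179777, 8056).  Check: 179777²=32319769729, 498·8056²=32319769728, difference 1.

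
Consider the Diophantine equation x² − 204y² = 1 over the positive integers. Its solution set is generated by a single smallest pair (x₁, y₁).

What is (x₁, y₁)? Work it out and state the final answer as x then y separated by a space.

4999 350

[14; 3,1,1,6,1,1,3,28] for √204; ℓ=8 ⇒ convergent index 7
a_0=14:  p_0=14·1+0=14,  q_0=14·0+1=1
a_1=3:  p_1=3·14+1=43,  q_1=3·1+0=3
…
a_4=6:  p_4=6·100+57=657,  q_4=6·7+4=46
…
a_6=1:  p_6=1·757+657=1414,  q_6=1·53+46=99
a_7=3:  p_7=3·1414+757=4999,  q_7=3·99+53=350
→ (4999, 350).  Check: 4999²=24990001, 204·350²=24990000, difference 1.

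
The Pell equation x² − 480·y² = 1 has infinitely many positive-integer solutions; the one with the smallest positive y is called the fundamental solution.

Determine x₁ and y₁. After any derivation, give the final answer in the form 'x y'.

241 11

√480 = [21; 1,9,1,42, …], period ℓ=4 (even) → k=3
step 0: (21, 1)  from 21·(1,0) + (0,1)
…
step 2: (219, 10)  from 9·(22,1) + (21,1)
step 3: (241, 11)  from 1·(219,10) + (22,1)
(x₁, y₁) = (241, 11);  241² − 480·11² = 1 ✓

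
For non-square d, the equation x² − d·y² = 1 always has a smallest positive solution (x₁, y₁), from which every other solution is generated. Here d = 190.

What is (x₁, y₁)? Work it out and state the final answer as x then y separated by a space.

[13; 1,3,1,1,1,…,3,1,26] for √190; ℓ=14 ⇒ convergent index 13
a_0=13:  p_0=13·1+0=13,  q_0=13·0+1=1
a_1=1:  p_1=1·13+1=14,  q_1=1·1+0=1
a_2=3:  p_2=3·14+13=55,  q_2=3·1+1=4
a_3=1:  p_3=1·55+14=69,  q_3=1·4+1=5
a_4=1:  p_4=1·69+55=124,  q_4=1·5+4=9
…
a_6=2:  p_6=2·193+124=510,  q_6=2·14+9=37
a_7=2:  p_7=2·510+193=1213,  q_7=2·37+14=88
…
a_9=1:  p_9=1·2936+1213=4149,  q_9=1·213+88=301
a_10=1:  p_10=1·4149+2936=7085,  q_10=1·301+213=514
a_11=1:  p_11=1·7085+4149=11234,  q_11=1·514+301=815
a_12=3:  p_12=3·11234+7085=40787,  q_12=3·815+514=2959
a_13=1:  p_13=1·40787+11234=52021,  q_13=1·2959+815=3774
fundamental: x₁=52021, y₁=3774  (since 2706184441 − 190·14243076 = 1)

52021 3774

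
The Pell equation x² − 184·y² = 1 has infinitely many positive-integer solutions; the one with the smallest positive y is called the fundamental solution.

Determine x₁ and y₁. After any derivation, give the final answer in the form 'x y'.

[13; 1,1,3,2,1,2,1,2,3,1,1,26] for √184; ℓ=12 ⇒ convergent index 11
i=0: a=13 ⇒ p=13, q=1
…
i=2: a=1 ⇒ p=27, q=2
i=3: a=3 ⇒ p=95, q=7
…
i=5: a=1 ⇒ p=312, q=23
i=6: a=2 ⇒ p=841, q=62
i=7: a=1 ⇒ p=1153, q=85
i=8: a=2 ⇒ p=3147, q=232
i=9: a=3 ⇒ p=10594, q=781
i=10: a=1 ⇒ p=13741, q=1013
i=11: a=1 ⇒ p=24335, q=1794
fundamental: x₁=24335, y₁=1794  (since 592192225 − 184·3218436 = 1)

24335 1794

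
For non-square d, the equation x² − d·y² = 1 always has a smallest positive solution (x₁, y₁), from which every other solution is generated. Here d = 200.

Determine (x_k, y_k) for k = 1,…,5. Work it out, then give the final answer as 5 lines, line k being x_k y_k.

d=200: √d = [14; 7,28] (ℓ=2, even), read p_1/q_1
a_0=14:  p_0=14·1+0=14,  q_0=14·0+1=1
a_1=7:  p_1=7·14+1=99,  q_1=7·1+0=7
(x₁, y₁) = (99, 7);  99² − 200·7² = 1 ✓
(99+7√200)^2 = 19601 + 1386√200
(99+7√200)^3 = 3880899 + 274421√200
(99+7√200)^4 = 768398401 + 54333972√200
(99+7√200)^5 = 152139002499 + 10757852035√200

99 7
19601 1386
3880899 274421
768398401 54333972
152139002499 10757852035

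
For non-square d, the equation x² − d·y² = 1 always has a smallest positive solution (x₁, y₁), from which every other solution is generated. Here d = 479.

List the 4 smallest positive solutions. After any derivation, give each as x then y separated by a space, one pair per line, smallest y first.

√479 → a₀=21, period (1,7,1,3,2,21,2,3,1,7,1,42); ℓ=12 even so k=11
a_0=21:  p_0=21·1+0=21,  q_0=21·0+1=1
…
a_2=7:  p_2=7·22+21=175,  q_2=7·1+1=8
a_3=1:  p_3=1·175+22=197,  q_3=1·8+1=9
…
a_5=2:  p_5=2·766+197=1729,  q_5=2·35+9=79
a_6=21:  p_6=21·1729+766=37075,  q_6=21·79+35=1694
…
a_8=3:  p_8=3·75879+37075=264712,  q_8=3·3467+1694=12095
…
a_10=7:  p_10=7·340591+264712=2648849,  q_10=7·15562+12095=121029
a_11=1:  p_11=1·2648849+340591=2989440,  q_11=1·121029+15562=136591
fundamental: x₁=2989440, y₁=136591  (since 8936751513600 − 479·18657101281 = 1)
k=2:  x_2 = 2989440·2989440+479·136591·136591 = 17873503027199,  y_2 = 2989440·136591+136591·2989440 = 816661198080
k=3:  x_3 = 2989440·17873503027199+479·136591·816661198080 = 106863529779256567680,  y_3 = 2989440·816661198080+136591·17873503027199 = 4882719303976413809
k=4:  x_4 = 2989440·106863529779256567680+479·136591·4882719303976413809 = 638924220926583633867571201,  y_4 = 2989440·4882719303976413809+136591·106863529779256567680 = 29193192792157684333155840

2989440 136591
17873503027199 816661198080
106863529779256567680 4882719303976413809
638924220926583633867571201 29193192792157684333155840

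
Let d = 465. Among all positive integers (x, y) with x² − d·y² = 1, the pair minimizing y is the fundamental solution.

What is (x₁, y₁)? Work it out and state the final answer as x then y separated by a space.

15871 736

√465 = [21; 1,1,3,2,2,2,3,1,1,42, …], period ℓ=10 (even) → k=9
a_0=21:  p_0=21·1+0=21,  q_0=21·0+1=1
…
a_3=3:  p_3=3·43+22=151,  q_3=3·2+1=7
a_4=2:  p_4=2·151+43=345,  q_4=2·7+2=16
a_5=2:  p_5=2·345+151=841,  q_5=2·16+7=39
…
a_8=1:  p_8=1·6922+2027=8949,  q_8=1·321+94=415
a_9=1:  p_9=1·8949+6922=15871,  q_9=1·415+321=736
fundamental: x₁=15871, y₁=736  (since 251888641 − 465·541696 = 1)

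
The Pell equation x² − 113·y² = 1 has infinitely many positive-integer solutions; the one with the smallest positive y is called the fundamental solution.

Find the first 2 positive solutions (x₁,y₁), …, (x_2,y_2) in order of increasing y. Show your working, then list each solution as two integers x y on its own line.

1204353 113296
2900932297217 272896754976

√113 = [10; 1,1,1,2,2,1,1,1,20, …], period ℓ=9 (odd) → k=17
k=0  a_k=10  p_k/q_k = 10/1
k=1  a_k=1  p_k/q_k = 11/1
…
k=3  a_k=1  p_k/q_k = 32/3
k=4  a_k=2  p_k/q_k = 85/8
k=5  a_k=2  p_k/q_k = 202/19
k=6  a_k=1  p_k/q_k = 287/27
k=7  a_k=1  p_k/q_k = 489/46
…
k=10  a_k=1  p_k/q_k = 16785/1579
…
k=12  a_k=1  p_k/q_k = 49579/4664
k=13  a_k=2  p_k/q_k = 131952/12413
k=14  a_k=2  p_k/q_k = 313483/29490
k=15  a_k=1  p_k/q_k = 445435/41903
k=16  a_k=1  p_k/q_k = 758918/71393
k=17  a_k=1  p_k/q_k = 1204353/113296
(x₁, y₁) = (1204353, 113296);  1204353² − 113·113296² = 1 ✓
(x_2, y_2) = (1204353·1204353 + 113·113296·113296, 1204353·113296 + 113296·1204353) = (2900932297217, 272896754976)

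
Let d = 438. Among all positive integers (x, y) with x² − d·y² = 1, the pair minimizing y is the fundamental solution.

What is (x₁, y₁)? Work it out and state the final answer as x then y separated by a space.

d=438: √d = [20; 1,12,1,40] (ℓ=4, even), read p_3/q_3
a_0=20:  p_0=20·1+0=20,  q_0=20·0+1=1
…
a_2=12:  p_2=12·21+20=272,  q_2=12·1+1=13
a_3=1:  p_3=1·272+21=293,  q_3=1·13+1=14
→ (293, 14).  Check: 293²=85849, 438·14²=85848, difference 1.

293 14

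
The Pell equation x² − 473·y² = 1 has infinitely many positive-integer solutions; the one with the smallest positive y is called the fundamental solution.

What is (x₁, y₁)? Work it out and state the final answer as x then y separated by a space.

87 4

√473 = [21; 1,2,1,42, …], period ℓ=4 (even) → k=3
step 0: (21, 1)  from 21·(1,0) + (0,1)
step 1: (22, 1)  from 1·(21,1) + (1,0)
step 2: (65, 3)  from 2·(22,1) + (21,1)
step 3: (87, 4)  from 1·(65,3) + (22,1)
fundamental: x₁=87, y₁=4  (since 7569 − 473·16 = 1)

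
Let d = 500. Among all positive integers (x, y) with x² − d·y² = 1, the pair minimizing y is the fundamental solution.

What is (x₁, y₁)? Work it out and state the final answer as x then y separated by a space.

√500 = [22; 2,1,3,2,1,…,1,2,44, …], period ℓ=14 (even) → k=13
k=0  a_k=22  p_k/q_k = 22/1
k=1  a_k=2  p_k/q_k = 45/2
k=2  a_k=1  p_k/q_k = 67/3
k=3  a_k=3  p_k/q_k = 246/11
…
k=6  a_k=1  p_k/q_k = 1364/61
…
k=8  a_k=1  p_k/q_k = 15809/707
…
k=10  a_k=2  p_k/q_k = 76317/3413
k=11  a_k=3  p_k/q_k = 259205/11592
k=12  a_k=1  p_k/q_k = 335522/15005
k=13  a_k=2  p_k/q_k = 930249/41602
(x₁, y₁) = (930249, 41602);  930249² − 500·41602² = 1 ✓

930249 41602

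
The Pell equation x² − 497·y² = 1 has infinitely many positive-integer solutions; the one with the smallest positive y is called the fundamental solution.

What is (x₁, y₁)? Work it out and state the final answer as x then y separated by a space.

√497 = [22; 3,2,2,5,6,5,2,2,3,44, …], period ℓ=10 (even) → k=9
i=0: a=22 ⇒ p=22, q=1
…
i=3: a=2 ⇒ p=379, q=17
i=4: a=5 ⇒ p=2051, q=92
i=5: a=6 ⇒ p=12685, q=569
i=6: a=5 ⇒ p=65476, q=2937
i=7: a=2 ⇒ p=143637, q=6443
i=8: a=2 ⇒ p=352750, q=15823
i=9: a=3 ⇒ p=1201887, q=53912
(x₁, y₁) = (1201887, 53912);  1201887² − 497·53912² = 1 ✓

1201887 53912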